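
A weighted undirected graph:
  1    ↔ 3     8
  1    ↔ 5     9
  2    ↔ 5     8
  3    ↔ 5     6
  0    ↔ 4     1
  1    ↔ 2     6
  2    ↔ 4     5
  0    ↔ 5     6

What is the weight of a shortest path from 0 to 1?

12

Comparing a few candidate routes:
0 - 5 - 2 - 1: 6 + 8 + 6 = 20
0 - 4 - 2 - 1: 1 + 5 + 6 = 12
0 - 5 - 3 - 1: 6 + 6 + 8 = 20
0 - 5 - 1: 6 + 9 = 15
Shortest: 12.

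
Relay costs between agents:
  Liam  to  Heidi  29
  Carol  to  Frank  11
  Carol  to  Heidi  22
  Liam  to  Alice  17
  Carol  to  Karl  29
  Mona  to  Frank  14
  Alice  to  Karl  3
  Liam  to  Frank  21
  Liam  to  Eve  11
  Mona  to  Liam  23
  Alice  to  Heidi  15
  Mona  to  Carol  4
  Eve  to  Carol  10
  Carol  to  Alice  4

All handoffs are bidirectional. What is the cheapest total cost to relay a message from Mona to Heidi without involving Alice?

26

Checking several routes:
Mona -> Frank -> Liam -> Heidi: 14 + 21 + 29 = 64
Mona -> Carol -> Eve -> Liam -> Heidi: 4 + 10 + 11 + 29 = 54
Mona -> Carol -> Heidi: 4 + 22 = 26
Mona -> Frank -> Carol -> Heidi: 14 + 11 + 22 = 47
Mona -> Liam -> Heidi: 23 + 29 = 52
Mona -> Carol -> Frank -> Liam -> Heidi: 4 + 11 + 21 + 29 = 65
Best route has total 26.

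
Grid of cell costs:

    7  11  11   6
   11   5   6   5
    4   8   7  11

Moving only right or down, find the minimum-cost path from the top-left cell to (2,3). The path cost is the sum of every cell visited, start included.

One optimal route is (0,0) → (0,1) → (1,1) → (1,2) → (1,3) → (2,3).
Its cost is 7 + 11 + 5 + 6 + 5 + 11 = 45.

45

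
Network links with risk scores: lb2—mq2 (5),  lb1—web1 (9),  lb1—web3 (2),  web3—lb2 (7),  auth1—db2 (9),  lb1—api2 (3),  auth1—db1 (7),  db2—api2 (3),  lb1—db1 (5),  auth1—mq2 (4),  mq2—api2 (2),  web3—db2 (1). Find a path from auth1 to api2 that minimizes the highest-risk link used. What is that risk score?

Some routes from auth1 to api2:
auth1 → db1 → lb1 → web3 → db2 → api2: max(7, 5, 2, 1, 3) = 7
auth1 → mq2 → api2: max(4, 2) = 4
auth1 → db1 → lb1 → web3 → lb2 → mq2 → api2: max(7, 5, 2, 7, 5, 2) = 7
The minimum achievable maximum is 4.

4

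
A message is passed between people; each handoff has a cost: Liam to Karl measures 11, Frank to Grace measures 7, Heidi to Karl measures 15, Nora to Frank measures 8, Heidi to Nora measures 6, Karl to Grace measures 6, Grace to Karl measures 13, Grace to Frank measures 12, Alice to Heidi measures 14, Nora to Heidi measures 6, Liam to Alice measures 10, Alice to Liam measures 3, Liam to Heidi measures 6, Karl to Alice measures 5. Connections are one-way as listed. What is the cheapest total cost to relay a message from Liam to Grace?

A few of the Liam→Grace routes:
Liam → Karl → Grace: 11 + 6 = 17
Liam → Heidi → Nora → Frank → Grace: 6 + 6 + 8 + 7 = 27
Liam → Heidi → Karl → Grace: 6 + 15 + 6 = 27
Liam → Alice → Heidi → Nora → Frank → Grace: 10 + 14 + 6 + 8 + 7 = 45
Liam → Alice → Heidi → Karl → Grace: 10 + 14 + 15 + 6 = 45
Shortest: 17.

17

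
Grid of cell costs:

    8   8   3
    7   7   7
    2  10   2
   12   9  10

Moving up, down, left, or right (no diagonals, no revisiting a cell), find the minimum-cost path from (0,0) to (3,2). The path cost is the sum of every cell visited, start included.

Path (0,0) → (0,1) → (0,2) → (1,2) → (2,2) → (3,2): 8 + 8 + 3 + 7 + 2 + 10 = 38.

38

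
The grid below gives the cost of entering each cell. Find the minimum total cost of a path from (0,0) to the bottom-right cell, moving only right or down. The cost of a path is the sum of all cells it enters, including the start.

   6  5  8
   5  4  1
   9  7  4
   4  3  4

Cheapest: (0,0) (0,1) (1,1) (1,2) (2,2) (3,2)
  6 + 5 + 4 + 1 + 4 + 4 = 24

24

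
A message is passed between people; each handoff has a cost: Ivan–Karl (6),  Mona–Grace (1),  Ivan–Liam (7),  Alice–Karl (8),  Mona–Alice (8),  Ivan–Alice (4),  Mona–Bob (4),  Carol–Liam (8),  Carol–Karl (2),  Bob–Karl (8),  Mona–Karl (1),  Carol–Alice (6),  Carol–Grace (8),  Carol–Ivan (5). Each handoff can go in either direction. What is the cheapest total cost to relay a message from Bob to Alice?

Checking several routes:
Bob-Mona-Karl-Carol-Alice: 4 + 1 + 2 + 6 = 13
Bob-Mona-Alice: 4 + 8 = 12
Bob-Mona-Karl-Ivan-Alice: 4 + 1 + 6 + 4 = 15
Bob-Mona-Karl-Alice: 4 + 1 + 8 = 13
Best route has total 12.

12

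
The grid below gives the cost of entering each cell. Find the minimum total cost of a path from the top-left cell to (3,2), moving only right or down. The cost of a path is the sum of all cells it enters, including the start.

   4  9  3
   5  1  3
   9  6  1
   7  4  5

19

Take (0,0) (1,0) (1,1) (1,2) (2,2) (3,2) for a total of 4 + 5 + 1 + 3 + 1 + 5 = 19.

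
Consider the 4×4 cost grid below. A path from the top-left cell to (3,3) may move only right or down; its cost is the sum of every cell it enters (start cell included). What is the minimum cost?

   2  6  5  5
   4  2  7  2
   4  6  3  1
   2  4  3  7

Best path: (0,0)→(1,0)→(1,1)→(1,2)→(1,3)→(2,3)→(3,3)
Cost: 2 + 4 + 2 + 7 + 2 + 1 + 7 = 25

25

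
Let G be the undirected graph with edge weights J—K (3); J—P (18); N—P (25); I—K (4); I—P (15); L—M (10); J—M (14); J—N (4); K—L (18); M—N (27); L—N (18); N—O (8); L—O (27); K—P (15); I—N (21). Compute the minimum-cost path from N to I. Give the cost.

A few of the N→I routes:
N → J → P → I: 4 + 18 + 15 = 37
N → J → K → P → I: 4 + 3 + 15 + 15 = 37
N → J → K → I: 4 + 3 + 4 = 11
N → I: 21
The minimum is 11.

11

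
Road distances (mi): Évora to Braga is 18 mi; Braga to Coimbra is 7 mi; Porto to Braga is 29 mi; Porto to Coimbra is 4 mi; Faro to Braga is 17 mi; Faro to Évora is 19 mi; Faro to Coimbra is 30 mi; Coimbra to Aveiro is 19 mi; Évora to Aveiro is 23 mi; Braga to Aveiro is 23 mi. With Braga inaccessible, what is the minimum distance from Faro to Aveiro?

Routes from Faro to Aveiro avoiding Braga:
Faro -> Coimbra -> Aveiro: 30 + 19 = 49
Faro -> Évora -> Aveiro: 19 + 23 = 42
Best route has total 42 mi.

42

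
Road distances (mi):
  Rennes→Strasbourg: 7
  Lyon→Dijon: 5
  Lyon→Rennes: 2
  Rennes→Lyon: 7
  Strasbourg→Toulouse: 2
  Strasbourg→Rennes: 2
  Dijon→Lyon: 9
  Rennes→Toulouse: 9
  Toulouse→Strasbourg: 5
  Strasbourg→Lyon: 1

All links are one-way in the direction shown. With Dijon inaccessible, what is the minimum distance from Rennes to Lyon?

Routes from Rennes to Lyon avoiding Dijon:
Rennes → Toulouse → Strasbourg → Lyon: 9 + 5 + 1 = 15
Rennes → Strasbourg → Lyon: 7 + 1 = 8
Rennes → Lyon: 7
Shortest: 7 mi.

7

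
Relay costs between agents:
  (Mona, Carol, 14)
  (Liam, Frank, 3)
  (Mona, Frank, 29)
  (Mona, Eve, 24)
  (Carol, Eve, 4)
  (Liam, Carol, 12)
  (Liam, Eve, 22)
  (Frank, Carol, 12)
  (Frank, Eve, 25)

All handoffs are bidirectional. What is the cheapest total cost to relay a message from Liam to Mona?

A few of the Liam→Mona routes:
Liam → Frank → Mona: 3 + 29 = 32
Liam → Frank → Carol → Mona: 3 + 12 + 14 = 29
Liam → Carol → Mona: 12 + 14 = 26
The minimum is 26.

26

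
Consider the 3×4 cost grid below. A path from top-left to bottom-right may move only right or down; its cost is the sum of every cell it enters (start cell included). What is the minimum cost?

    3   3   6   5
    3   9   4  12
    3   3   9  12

33

Cheapest: [0,0] [1,0] [2,0] [2,1] [2,2] [2,3]
  3 + 3 + 3 + 3 + 9 + 12 = 33
(Top row then right column would cost 41.)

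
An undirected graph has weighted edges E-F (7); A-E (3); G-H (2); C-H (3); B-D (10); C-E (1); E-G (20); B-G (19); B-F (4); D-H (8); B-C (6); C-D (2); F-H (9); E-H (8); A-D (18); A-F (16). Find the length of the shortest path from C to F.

Checking several routes:
C → E → F: 1 + 7 = 8
C → B → F: 6 + 4 = 10
C → H → F: 3 + 9 = 12
The minimum is 8.

8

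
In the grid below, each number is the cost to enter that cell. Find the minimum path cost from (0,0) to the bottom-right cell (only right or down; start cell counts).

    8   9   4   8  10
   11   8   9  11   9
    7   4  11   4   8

Cheapest: r0c0 -> r0c1 -> r0c2 -> r0c3 -> r1c3 -> r2c3 -> r2c4
  8 + 9 + 4 + 8 + 11 + 4 + 8 = 52
(Top row then right column would cost 56.)

52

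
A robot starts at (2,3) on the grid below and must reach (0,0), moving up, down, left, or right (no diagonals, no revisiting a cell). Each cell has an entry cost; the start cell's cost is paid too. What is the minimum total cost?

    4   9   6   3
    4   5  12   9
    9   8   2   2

One optimal route is r2c3→r2c2→r2c1→r1c1→r1c0→r0c0.
Its cost is 2 + 2 + 8 + 5 + 4 + 4 = 25.

25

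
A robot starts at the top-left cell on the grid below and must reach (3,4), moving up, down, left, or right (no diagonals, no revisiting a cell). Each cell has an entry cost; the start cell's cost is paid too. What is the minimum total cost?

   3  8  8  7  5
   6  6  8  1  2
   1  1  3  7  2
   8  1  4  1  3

Best path: [0,0] → [1,0] → [2,0] → [2,1] → [3,1] → [3,2] → [3,3] → [3,4]
Cost: 3 + 6 + 1 + 1 + 1 + 4 + 1 + 3 = 20

20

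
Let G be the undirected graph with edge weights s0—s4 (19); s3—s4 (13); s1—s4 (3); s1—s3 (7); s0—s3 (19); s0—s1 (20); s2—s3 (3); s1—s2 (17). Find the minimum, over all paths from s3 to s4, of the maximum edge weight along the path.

7

Some routes from s3 to s4:
s3-s2-s1-s4: max(3, 17, 3) = 17
s3-s1-s4: max(7, 3) = 7
s3-s4: max(13) = 13
Smallest bottleneck: 7.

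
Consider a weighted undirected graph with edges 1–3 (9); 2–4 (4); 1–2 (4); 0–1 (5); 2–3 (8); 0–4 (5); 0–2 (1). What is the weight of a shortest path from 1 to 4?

8

Checking several routes:
1 - 2 - 4: 4 + 4 = 8
1 - 0 - 4: 5 + 5 = 10
1 - 2 - 0 - 4: 4 + 1 + 5 = 10
Best route has total 8.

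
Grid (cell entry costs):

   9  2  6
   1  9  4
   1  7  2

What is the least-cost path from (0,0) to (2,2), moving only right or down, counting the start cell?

20

Path [0,0]→[1,0]→[2,0]→[2,1]→[2,2]: 9 + 1 + 1 + 7 + 2 = 20.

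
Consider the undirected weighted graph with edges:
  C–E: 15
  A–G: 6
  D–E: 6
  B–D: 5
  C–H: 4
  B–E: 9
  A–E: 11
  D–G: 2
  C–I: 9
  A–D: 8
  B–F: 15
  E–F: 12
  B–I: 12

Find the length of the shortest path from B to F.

A few of the B→F routes:
B→E→F: 9 + 12 = 21
B→D→A→E→F: 5 + 8 + 11 + 12 = 36
B→F: 15
B→D→G→A→E→F: 5 + 2 + 6 + 11 + 12 = 36
B→D→E→F: 5 + 6 + 12 = 23
Best route has total 15.

15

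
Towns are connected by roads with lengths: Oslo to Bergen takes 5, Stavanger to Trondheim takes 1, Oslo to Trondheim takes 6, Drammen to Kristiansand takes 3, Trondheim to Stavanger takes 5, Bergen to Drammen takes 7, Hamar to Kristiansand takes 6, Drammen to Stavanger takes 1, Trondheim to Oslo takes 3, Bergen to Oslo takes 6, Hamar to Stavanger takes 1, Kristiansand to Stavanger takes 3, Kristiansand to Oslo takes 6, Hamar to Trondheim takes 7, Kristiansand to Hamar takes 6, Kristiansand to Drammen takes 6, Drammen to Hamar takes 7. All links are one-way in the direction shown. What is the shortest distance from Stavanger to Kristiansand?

19

Routes from Stavanger to Kristiansand:
Stavanger→Trondheim→Oslo→Bergen→Drammen→Kristiansand: 1 + 3 + 5 + 7 + 3 = 19
Stavanger→Trondheim→Oslo→Bergen→Drammen→Hamar→Kristiansand: 1 + 3 + 5 + 7 + 7 + 6 = 29
Shortest: 19.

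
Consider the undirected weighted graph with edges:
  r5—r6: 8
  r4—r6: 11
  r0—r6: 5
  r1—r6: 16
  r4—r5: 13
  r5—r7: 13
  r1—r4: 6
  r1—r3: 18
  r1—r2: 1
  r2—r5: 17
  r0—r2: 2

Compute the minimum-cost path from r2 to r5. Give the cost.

15

Comparing a few candidate routes:
r2 - r0 - r6 - r4 - r5: 2 + 5 + 11 + 13 = 31
r2 - r1 - r6 - r5: 1 + 16 + 8 = 25
r2 - r1 - r4 - r5: 1 + 6 + 13 = 20
r2 - r5: 17
r2 - r0 - r6 - r5: 2 + 5 + 8 = 15
r2 - r1 - r4 - r6 - r5: 1 + 6 + 11 + 8 = 26
The minimum is 15.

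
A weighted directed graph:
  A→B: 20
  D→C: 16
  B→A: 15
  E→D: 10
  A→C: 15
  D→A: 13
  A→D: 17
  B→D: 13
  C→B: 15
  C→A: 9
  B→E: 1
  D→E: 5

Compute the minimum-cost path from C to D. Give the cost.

26

Routes from C to D:
C -> A -> D: 9 + 17 = 26
C -> B -> E -> D: 15 + 1 + 10 = 26
C -> B -> D: 15 + 13 = 28
C -> B -> A -> D: 15 + 15 + 17 = 47
C -> A -> B -> D: 9 + 20 + 13 = 42
C -> A -> B -> E -> D: 9 + 20 + 1 + 10 = 40
Best route has total 26.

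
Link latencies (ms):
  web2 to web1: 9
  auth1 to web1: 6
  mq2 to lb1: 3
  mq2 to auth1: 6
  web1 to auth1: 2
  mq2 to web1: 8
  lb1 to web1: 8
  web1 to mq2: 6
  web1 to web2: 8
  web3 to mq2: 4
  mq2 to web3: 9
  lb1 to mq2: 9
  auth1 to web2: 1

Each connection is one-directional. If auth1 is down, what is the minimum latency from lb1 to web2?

Paths from lb1 to web2 avoiding auth1:
lb1 - mq2 - web1 - web2: 9 + 8 + 8 = 25
lb1 - web1 - web2: 8 + 8 = 16
Best route has total 16 ms.

16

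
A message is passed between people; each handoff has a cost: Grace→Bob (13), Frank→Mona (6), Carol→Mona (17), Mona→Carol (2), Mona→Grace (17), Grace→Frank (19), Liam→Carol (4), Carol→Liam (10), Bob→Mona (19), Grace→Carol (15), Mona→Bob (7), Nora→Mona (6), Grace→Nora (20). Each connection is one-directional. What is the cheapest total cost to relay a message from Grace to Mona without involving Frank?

26

Candidate routes:
Grace -> Bob -> Mona: 13 + 19 = 32
Grace -> Nora -> Mona: 20 + 6 = 26
Grace -> Carol -> Mona: 15 + 17 = 32
Shortest: 26.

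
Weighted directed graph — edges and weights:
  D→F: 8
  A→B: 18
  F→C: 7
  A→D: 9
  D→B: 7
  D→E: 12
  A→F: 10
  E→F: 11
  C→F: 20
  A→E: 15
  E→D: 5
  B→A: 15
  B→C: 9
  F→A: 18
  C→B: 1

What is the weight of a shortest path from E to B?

Some routes from E to B:
E-F-A-D-B: 11 + 18 + 9 + 7 = 45
E-F-C-B: 11 + 7 + 1 = 19
E-D-B: 5 + 7 = 12
E-D-F-C-B: 5 + 8 + 7 + 1 = 21
The minimum is 12.

12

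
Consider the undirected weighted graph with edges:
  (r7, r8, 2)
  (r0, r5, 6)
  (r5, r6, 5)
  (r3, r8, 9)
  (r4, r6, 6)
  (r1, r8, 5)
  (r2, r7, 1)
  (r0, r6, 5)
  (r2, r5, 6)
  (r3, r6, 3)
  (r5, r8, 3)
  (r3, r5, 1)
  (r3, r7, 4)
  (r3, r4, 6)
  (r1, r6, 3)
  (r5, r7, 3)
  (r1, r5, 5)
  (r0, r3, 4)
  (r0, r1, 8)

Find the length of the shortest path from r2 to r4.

Checking several routes:
r2→r5→r3→r4: 6 + 1 + 6 = 13
r2→r7→r8→r5→r3→r4: 1 + 2 + 3 + 1 + 6 = 13
r2→r7→r3→r4: 1 + 4 + 6 = 11
r2→r7→r5→r3→r4: 1 + 3 + 1 + 6 = 11
r2→r7→r5→r3→r6→r4: 1 + 3 + 1 + 3 + 6 = 14
The minimum is 11.

11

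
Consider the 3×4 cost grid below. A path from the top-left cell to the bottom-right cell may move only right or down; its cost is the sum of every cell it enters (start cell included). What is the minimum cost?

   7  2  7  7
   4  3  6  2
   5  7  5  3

Cheapest: r0c0 -> r0c1 -> r1c1 -> r1c2 -> r1c3 -> r2c3
  7 + 2 + 3 + 6 + 2 + 3 = 23

23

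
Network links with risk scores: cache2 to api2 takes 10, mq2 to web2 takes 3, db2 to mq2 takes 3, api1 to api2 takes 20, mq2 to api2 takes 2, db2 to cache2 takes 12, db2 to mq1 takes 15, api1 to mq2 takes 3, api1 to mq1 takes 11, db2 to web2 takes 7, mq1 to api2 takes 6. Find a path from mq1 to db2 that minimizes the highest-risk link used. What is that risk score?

A few of the mq1→db2 routes:
mq1 -> api1 -> mq2 -> web2 -> db2: max(11, 3, 3, 7) = 11
mq1 -> api1 -> mq2 -> db2: max(11, 3, 3) = 11
mq1 -> api2 -> mq2 -> web2 -> db2: max(6, 2, 3, 7) = 7
mq1 -> api2 -> mq2 -> db2: max(6, 2, 3) = 6
mq1 -> api1 -> mq2 -> api2 -> cache2 -> db2: max(11, 3, 2, 10, 12) = 12
The minimum achievable maximum is 6.

6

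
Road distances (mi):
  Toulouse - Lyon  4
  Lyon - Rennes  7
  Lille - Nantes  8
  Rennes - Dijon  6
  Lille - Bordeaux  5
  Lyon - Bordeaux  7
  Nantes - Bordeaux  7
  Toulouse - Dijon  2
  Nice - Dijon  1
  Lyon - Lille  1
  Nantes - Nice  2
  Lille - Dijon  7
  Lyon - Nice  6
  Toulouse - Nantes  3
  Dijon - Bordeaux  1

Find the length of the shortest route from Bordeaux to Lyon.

6

Some routes from Bordeaux to Lyon:
Bordeaux→Dijon→Nice→Nantes→Toulouse→Lyon: 1 + 1 + 2 + 3 + 4 = 11
Bordeaux→Dijon→Nice→Lyon: 1 + 1 + 6 = 8
Bordeaux→Dijon→Toulouse→Lyon: 1 + 2 + 4 = 7
Bordeaux→Lille→Lyon: 5 + 1 = 6
Bordeaux→Dijon→Lille→Lyon: 1 + 7 + 1 = 9
Bordeaux→Lyon: 7
Best route has total 6 mi.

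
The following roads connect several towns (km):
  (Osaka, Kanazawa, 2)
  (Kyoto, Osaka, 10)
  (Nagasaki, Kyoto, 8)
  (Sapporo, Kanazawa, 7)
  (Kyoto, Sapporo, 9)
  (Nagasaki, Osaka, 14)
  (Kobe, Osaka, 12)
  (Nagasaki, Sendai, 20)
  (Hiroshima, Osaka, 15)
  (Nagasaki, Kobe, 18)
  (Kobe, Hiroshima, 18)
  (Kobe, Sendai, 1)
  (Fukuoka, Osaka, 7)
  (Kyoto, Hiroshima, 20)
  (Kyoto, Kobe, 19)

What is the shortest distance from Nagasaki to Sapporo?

17

Some routes from Nagasaki to Sapporo:
Nagasaki -> Kyoto -> Osaka -> Kanazawa -> Sapporo: 8 + 10 + 2 + 7 = 27
Nagasaki -> Kyoto -> Sapporo: 8 + 9 = 17
Nagasaki -> Osaka -> Kanazawa -> Sapporo: 14 + 2 + 7 = 23
Best route has total 17 km.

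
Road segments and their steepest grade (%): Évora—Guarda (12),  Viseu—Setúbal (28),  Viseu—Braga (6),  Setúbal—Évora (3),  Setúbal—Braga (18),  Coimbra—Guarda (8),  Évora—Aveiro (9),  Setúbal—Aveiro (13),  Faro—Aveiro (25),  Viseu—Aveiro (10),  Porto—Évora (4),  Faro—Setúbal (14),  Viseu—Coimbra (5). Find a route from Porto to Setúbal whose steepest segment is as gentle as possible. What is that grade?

4

Some routes from Porto to Setúbal:
Porto-Évora-Aveiro-Setúbal: max(4, 9, 13) = 13
Porto-Évora-Aveiro-Viseu-Braga-Setúbal: max(4, 9, 10, 6, 18) = 18
Porto-Évora-Guarda-Coimbra-Viseu-Aveiro-Faro-Setúbal: max(4, 12, 8, 5, 10, 25, 14) = 25
Porto-Évora-Guarda-Coimbra-Viseu-Braga-Setúbal: max(4, 12, 8, 5, 6, 18) = 18
Porto-Évora-Setúbal: max(4, 3) = 4
Porto-Évora-Guarda-Coimbra-Viseu-Aveiro-Setúbal: max(4, 12, 8, 5, 10, 13) = 13
Smallest bottleneck: 4%.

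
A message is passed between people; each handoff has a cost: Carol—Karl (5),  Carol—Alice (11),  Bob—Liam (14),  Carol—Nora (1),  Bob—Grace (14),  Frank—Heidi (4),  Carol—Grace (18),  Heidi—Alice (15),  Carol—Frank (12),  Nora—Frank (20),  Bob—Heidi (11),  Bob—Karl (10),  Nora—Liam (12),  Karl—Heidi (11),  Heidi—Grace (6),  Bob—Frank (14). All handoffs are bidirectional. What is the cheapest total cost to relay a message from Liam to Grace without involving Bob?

31

Checking several routes:
Liam -> Nora -> Carol -> Frank -> Heidi -> Grace: 12 + 1 + 12 + 4 + 6 = 35
Liam -> Nora -> Frank -> Heidi -> Grace: 12 + 20 + 4 + 6 = 42
Liam -> Nora -> Carol -> Alice -> Heidi -> Grace: 12 + 1 + 11 + 15 + 6 = 45
Liam -> Nora -> Carol -> Grace: 12 + 1 + 18 = 31
Liam -> Nora -> Carol -> Karl -> Heidi -> Grace: 12 + 1 + 5 + 11 + 6 = 35
Shortest: 31.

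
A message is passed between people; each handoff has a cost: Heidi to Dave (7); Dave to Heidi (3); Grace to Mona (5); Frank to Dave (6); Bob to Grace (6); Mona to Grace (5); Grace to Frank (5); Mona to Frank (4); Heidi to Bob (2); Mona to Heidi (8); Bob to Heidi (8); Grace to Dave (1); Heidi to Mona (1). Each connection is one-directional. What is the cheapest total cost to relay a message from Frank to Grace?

15

Routes from Frank to Grace:
Frank → Dave → Heidi → Mona → Grace: 6 + 3 + 1 + 5 = 15
Frank → Dave → Heidi → Bob → Grace: 6 + 3 + 2 + 6 = 17
Shortest: 15.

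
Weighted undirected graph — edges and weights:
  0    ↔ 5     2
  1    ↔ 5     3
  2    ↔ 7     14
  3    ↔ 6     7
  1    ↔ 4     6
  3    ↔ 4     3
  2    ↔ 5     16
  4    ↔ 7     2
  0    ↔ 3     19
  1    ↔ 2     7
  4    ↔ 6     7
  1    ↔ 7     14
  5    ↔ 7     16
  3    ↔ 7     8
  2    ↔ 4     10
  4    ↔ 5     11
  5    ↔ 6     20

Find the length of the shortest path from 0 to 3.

Comparing a few candidate routes:
0 -> 5 -> 1 -> 4 -> 3: 2 + 3 + 6 + 3 = 14
0 -> 5 -> 4 -> 3: 2 + 11 + 3 = 16
0 -> 3: 19
Best route has total 14.

14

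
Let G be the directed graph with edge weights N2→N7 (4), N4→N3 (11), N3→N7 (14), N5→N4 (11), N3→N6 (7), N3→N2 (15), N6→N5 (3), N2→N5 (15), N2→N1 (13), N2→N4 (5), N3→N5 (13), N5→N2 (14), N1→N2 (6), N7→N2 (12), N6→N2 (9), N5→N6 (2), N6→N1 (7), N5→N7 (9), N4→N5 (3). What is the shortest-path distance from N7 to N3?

Paths from N7 to N3:
N7 - N2 - N5 - N4 - N3: 12 + 15 + 11 + 11 = 49
N7 - N2 - N4 - N3: 12 + 5 + 11 = 28
Shortest: 28.

28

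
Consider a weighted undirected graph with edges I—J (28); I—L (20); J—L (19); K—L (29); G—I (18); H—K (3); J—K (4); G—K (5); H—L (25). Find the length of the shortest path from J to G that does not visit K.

Paths from J to G avoiding K:
J → L → I → G: 19 + 20 + 18 = 57
J → I → G: 28 + 18 = 46
The minimum is 46.

46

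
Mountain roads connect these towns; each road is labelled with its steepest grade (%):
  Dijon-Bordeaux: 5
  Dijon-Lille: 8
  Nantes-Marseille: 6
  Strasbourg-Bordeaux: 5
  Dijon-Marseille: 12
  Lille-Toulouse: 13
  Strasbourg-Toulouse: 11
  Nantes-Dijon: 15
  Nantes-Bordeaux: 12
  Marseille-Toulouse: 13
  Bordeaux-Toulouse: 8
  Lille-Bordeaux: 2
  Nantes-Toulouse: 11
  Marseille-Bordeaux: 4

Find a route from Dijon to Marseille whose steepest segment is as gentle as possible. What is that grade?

Comparing a few candidate routes:
Dijon - Lille - Bordeaux - Toulouse - Nantes - Marseille: max(8, 2, 8, 11, 6) = 11
Dijon - Bordeaux - Marseille: max(5, 4) = 5
Dijon - Lille - Bordeaux - Marseille: max(8, 2, 4) = 8
Dijon - Lille - Bordeaux - Strasbourg - Toulouse - Nantes - Marseille: max(8, 2, 5, 11, 11, 6) = 11
The minimum achievable maximum is 5%.

5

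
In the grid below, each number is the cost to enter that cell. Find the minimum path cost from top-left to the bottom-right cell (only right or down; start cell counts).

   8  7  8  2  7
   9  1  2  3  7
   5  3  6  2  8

31

Take (0,0) -> (0,1) -> (1,1) -> (1,2) -> (1,3) -> (2,3) -> (2,4) for a total of 8 + 7 + 1 + 2 + 3 + 2 + 8 = 31.
(Top row then right column would cost 47.)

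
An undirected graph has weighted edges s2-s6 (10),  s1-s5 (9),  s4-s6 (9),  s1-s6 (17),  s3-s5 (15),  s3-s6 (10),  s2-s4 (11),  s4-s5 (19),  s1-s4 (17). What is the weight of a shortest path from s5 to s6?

25

Some routes from s5 to s6:
s5 -> s1 -> s4 -> s2 -> s6: 9 + 17 + 11 + 10 = 47
s5 -> s4 -> s6: 19 + 9 = 28
s5 -> s1 -> s4 -> s6: 9 + 17 + 9 = 35
s5 -> s1 -> s6: 9 + 17 = 26
s5 -> s4 -> s2 -> s6: 19 + 11 + 10 = 40
s5 -> s3 -> s6: 15 + 10 = 25
The minimum is 25.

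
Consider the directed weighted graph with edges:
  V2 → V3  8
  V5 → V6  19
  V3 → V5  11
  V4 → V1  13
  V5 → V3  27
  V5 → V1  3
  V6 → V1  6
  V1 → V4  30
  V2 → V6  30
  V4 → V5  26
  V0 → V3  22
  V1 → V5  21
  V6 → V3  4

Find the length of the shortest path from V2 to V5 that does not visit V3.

57

Candidate routes:
V2 -> V6 -> V1 -> V4 -> V5: 30 + 6 + 30 + 26 = 92
V2 -> V6 -> V1 -> V5: 30 + 6 + 21 = 57
Shortest: 57.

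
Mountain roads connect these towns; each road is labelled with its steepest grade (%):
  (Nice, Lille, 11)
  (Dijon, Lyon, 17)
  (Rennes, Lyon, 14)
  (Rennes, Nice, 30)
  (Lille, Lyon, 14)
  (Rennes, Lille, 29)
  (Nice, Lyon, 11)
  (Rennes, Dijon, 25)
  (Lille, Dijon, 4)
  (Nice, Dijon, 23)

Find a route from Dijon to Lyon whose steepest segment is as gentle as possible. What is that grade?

11

Checking several routes:
Dijon → Lyon: max(17) = 17
Dijon → Lille → Nice → Lyon: max(4, 11, 11) = 11
Dijon → Lille → Lyon: max(4, 14) = 14
Best route has worst link 11%.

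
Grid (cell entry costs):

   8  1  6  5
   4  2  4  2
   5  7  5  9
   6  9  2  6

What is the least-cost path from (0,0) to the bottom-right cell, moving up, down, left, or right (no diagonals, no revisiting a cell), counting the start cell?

28

Cheapest: [0,0] → [0,1] → [1,1] → [1,2] → [2,2] → [3,2] → [3,3]
  8 + 1 + 2 + 4 + 5 + 2 + 6 = 28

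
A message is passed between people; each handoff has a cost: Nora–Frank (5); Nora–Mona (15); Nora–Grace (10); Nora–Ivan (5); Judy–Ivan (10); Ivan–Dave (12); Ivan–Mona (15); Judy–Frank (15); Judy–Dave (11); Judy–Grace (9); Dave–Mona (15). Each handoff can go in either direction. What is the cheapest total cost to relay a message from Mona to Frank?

A few of the Mona→Frank routes:
Mona -> Ivan -> Judy -> Frank: 15 + 10 + 15 = 40
Mona -> Ivan -> Nora -> Frank: 15 + 5 + 5 = 25
Mona -> Nora -> Frank: 15 + 5 = 20
Mona -> Dave -> Ivan -> Nora -> Frank: 15 + 12 + 5 + 5 = 37
Best route has total 20.

20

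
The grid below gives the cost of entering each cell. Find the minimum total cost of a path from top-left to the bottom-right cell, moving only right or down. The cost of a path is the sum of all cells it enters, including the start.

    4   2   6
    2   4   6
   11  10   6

22

Best path: (0,0) → (0,1) → (1,1) → (1,2) → (2,2)
Cost: 4 + 2 + 4 + 6 + 6 = 22
For comparison, the top-then-right route costs 24.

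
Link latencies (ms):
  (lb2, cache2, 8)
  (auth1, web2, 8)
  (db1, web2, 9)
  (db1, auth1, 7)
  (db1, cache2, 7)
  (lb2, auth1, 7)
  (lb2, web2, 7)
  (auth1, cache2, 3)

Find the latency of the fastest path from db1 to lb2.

14

A few of the db1→lb2 routes:
db1→auth1→cache2→lb2: 7 + 3 + 8 = 18
db1→auth1→lb2: 7 + 7 = 14
db1→web2→lb2: 9 + 7 = 16
db1→cache2→lb2: 7 + 8 = 15
db1→cache2→auth1→lb2: 7 + 3 + 7 = 17
Shortest: 14 ms.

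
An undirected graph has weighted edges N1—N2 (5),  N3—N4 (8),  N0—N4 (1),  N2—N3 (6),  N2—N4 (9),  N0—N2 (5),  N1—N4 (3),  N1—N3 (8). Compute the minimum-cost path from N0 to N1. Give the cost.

4

A few of the N0→N1 routes:
N0 - N4 - N1: 1 + 3 = 4
N0 - N4 - N2 - N1: 1 + 9 + 5 = 15
N0 - N2 - N1: 5 + 5 = 10
Shortest: 4.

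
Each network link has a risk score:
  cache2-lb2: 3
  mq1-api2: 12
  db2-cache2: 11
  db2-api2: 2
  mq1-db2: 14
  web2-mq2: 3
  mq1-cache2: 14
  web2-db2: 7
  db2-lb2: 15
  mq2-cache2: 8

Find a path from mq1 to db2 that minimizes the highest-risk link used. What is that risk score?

12

Routes from mq1 to db2:
mq1-cache2-db2: max(14, 11) = 14
mq1-cache2-mq2-web2-db2: max(14, 8, 3, 7) = 14
mq1-db2: max(14) = 14
mq1-cache2-lb2-db2: max(14, 3, 15) = 15
mq1-api2-db2: max(12, 2) = 12
Best route has worst link 12.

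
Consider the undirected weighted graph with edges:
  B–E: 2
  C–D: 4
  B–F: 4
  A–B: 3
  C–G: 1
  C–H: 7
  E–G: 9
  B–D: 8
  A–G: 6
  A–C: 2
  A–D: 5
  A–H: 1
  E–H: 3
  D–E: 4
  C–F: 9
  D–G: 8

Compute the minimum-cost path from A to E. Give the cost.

A few of the A→E routes:
A-D-E: 5 + 4 = 9
A-H-E: 1 + 3 = 4
A-B-E: 3 + 2 = 5
A-C-H-E: 2 + 7 + 3 = 12
A-C-D-E: 2 + 4 + 4 = 10
The minimum is 4.

4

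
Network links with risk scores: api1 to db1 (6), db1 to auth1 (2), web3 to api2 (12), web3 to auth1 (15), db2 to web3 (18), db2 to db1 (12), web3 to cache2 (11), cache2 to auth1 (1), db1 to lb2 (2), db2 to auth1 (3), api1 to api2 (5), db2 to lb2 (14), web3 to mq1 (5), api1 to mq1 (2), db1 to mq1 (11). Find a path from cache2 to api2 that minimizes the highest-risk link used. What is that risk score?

A few of the cache2→api2 routes:
cache2-auth1-db1-mq1-api1-api2: max(1, 2, 11, 2, 5) = 11
cache2-web3-mq1-api1-api2: max(11, 5, 2, 5) = 11
cache2-auth1-db1-api1-api2: max(1, 2, 6, 5) = 6
cache2-web3-mq1-db1-api1-api2: max(11, 5, 11, 6, 5) = 11
Smallest bottleneck: 6.

6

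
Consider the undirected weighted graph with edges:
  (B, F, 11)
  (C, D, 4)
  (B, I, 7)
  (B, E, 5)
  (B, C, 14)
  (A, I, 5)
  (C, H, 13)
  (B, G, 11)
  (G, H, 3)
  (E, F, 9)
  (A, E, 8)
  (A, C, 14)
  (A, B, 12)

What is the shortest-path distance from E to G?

Some routes from E to G:
E - A - B - G: 8 + 12 + 11 = 31
E - F - B - G: 9 + 11 + 11 = 31
E - A - I - B - G: 8 + 5 + 7 + 11 = 31
E - B - G: 5 + 11 = 16
E - B - C - H - G: 5 + 14 + 13 + 3 = 35
Shortest: 16.

16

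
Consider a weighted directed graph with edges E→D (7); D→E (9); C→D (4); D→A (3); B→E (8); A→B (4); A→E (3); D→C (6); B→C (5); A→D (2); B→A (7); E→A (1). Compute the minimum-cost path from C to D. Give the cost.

4

Paths from C to D:
C → D: 4
Shortest: 4.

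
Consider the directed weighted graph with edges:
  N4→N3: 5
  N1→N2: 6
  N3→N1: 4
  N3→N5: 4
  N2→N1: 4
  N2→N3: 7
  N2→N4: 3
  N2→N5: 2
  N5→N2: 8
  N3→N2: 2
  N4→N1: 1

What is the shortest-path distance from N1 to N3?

13

Paths from N1 to N3:
N1 → N2 → N3: 6 + 7 = 13
N1 → N2 → N4 → N3: 6 + 3 + 5 = 14
The minimum is 13.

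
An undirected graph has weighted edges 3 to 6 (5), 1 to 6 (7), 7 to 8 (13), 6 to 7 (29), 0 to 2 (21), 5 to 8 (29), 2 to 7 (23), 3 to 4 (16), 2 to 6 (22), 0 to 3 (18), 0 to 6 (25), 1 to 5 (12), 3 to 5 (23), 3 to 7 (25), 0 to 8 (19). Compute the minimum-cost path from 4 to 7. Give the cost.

41

A few of the 4→7 routes:
4 - 3 - 7: 16 + 25 = 41
4 - 3 - 0 - 8 - 7: 16 + 18 + 19 + 13 = 66
4 - 3 - 6 - 7: 16 + 5 + 29 = 50
4 - 3 - 6 - 2 - 7: 16 + 5 + 22 + 23 = 66
Shortest: 41.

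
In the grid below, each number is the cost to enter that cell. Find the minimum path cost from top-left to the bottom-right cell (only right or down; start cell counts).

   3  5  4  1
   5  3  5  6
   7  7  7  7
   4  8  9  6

32

Take [0,0] → [0,1] → [0,2] → [0,3] → [1,3] → [2,3] → [3,3] for a total of 3 + 5 + 4 + 1 + 6 + 7 + 6 = 32.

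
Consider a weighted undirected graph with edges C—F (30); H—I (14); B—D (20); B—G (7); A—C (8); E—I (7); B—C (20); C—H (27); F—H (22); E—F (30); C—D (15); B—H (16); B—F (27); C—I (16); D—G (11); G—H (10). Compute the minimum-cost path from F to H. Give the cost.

22

Comparing a few candidate routes:
F → B → H: 27 + 16 = 43
F → B → G → H: 27 + 7 + 10 = 44
F → H: 22
Best route has total 22.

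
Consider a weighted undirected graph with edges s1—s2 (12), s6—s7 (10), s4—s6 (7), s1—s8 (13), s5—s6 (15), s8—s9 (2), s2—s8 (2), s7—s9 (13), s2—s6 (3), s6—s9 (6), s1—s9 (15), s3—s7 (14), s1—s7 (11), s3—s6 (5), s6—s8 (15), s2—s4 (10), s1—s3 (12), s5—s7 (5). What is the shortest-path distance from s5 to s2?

18

Some routes from s5 to s2:
s5 → s7 → s9 → s8 → s2: 5 + 13 + 2 + 2 = 22
s5 → s7 → s6 → s2: 5 + 10 + 3 = 18
s5 → s6 → s2: 15 + 3 = 18
Best route has total 18.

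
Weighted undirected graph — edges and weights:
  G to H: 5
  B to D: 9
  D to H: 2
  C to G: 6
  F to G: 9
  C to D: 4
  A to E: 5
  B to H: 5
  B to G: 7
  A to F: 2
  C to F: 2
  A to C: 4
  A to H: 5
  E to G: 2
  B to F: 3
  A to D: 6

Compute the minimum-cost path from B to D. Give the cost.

7

Checking several routes:
B-F-C-D: 3 + 2 + 4 = 9
B-H-D: 5 + 2 = 7
B-F-A-D: 3 + 2 + 6 = 11
B-F-A-H-D: 3 + 2 + 5 + 2 = 12
B-D: 9
Shortest: 7.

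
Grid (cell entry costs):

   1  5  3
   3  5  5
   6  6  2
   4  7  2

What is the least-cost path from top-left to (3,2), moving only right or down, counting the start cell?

18

Best path: r0c0 r0c1 r0c2 r1c2 r2c2 r3c2
Cost: 1 + 5 + 3 + 5 + 2 + 2 = 18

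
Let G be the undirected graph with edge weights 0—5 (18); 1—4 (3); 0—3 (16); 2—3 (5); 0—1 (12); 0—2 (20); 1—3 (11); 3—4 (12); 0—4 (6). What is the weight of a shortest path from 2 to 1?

16

Checking several routes:
2 → 3 → 1: 5 + 11 = 16
2 → 3 → 0 → 4 → 1: 5 + 16 + 6 + 3 = 30
2 → 3 → 4 → 1: 5 + 12 + 3 = 20
2 → 0 → 1: 20 + 12 = 32
2 → 0 → 4 → 1: 20 + 6 + 3 = 29
Shortest: 16.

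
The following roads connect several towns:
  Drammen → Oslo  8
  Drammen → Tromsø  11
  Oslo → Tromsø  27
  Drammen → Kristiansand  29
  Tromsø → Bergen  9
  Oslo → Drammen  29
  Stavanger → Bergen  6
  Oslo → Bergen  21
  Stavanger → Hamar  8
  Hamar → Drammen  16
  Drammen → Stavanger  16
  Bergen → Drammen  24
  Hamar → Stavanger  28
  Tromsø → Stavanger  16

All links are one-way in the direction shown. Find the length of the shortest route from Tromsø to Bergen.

Paths from Tromsø to Bergen:
Tromsø-Stavanger-Bergen: 16 + 6 = 22
Tromsø-Bergen: 9
Tromsø-Stavanger-Hamar-Drammen-Oslo-Bergen: 16 + 8 + 16 + 8 + 21 = 69
Best route has total 9.

9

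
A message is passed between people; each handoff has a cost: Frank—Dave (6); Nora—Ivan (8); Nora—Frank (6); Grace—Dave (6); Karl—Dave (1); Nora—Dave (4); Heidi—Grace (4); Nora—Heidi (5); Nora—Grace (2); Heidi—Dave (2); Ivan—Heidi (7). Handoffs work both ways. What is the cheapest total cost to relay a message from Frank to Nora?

Comparing a few candidate routes:
Frank -> Dave -> Grace -> Nora: 6 + 6 + 2 = 14
Frank -> Dave -> Grace -> Heidi -> Nora: 6 + 6 + 4 + 5 = 21
Frank -> Dave -> Heidi -> Nora: 6 + 2 + 5 = 13
Frank -> Dave -> Nora: 6 + 4 = 10
Frank -> Nora: 6
Frank -> Dave -> Heidi -> Grace -> Nora: 6 + 2 + 4 + 2 = 14
The minimum is 6.

6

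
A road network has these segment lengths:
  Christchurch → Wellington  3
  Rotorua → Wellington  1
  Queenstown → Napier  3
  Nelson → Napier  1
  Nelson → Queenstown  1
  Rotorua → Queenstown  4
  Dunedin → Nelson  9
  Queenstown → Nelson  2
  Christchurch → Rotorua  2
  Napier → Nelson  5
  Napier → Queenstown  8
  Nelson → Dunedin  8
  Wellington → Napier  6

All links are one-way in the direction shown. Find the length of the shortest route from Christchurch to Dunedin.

Paths from Christchurch to Dunedin:
Christchurch-Rotorua-Queenstown-Napier-Nelson-Dunedin: 2 + 4 + 3 + 5 + 8 = 22
Christchurch-Wellington-Napier-Queenstown-Nelson-Dunedin: 3 + 6 + 8 + 2 + 8 = 27
Christchurch-Rotorua-Wellington-Napier-Queenstown-Nelson-Dunedin: 2 + 1 + 6 + 8 + 2 + 8 = 27
Christchurch-Wellington-Napier-Nelson-Dunedin: 3 + 6 + 5 + 8 = 22
Christchurch-Rotorua-Wellington-Napier-Nelson-Dunedin: 2 + 1 + 6 + 5 + 8 = 22
Christchurch-Rotorua-Queenstown-Nelson-Dunedin: 2 + 4 + 2 + 8 = 16
Best route has total 16.

16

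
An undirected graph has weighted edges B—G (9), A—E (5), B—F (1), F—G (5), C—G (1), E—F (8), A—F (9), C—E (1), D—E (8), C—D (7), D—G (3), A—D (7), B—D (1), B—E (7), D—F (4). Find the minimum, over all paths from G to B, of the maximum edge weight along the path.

3

A few of the G→B routes:
G -> D -> F -> B: max(3, 4, 1) = 4
G -> D -> A -> E -> B: max(3, 7, 5, 7) = 7
G -> F -> B: max(5, 1) = 5
G -> F -> D -> B: max(5, 4, 1) = 5
G -> D -> B: max(3, 1) = 3
Smallest bottleneck: 3.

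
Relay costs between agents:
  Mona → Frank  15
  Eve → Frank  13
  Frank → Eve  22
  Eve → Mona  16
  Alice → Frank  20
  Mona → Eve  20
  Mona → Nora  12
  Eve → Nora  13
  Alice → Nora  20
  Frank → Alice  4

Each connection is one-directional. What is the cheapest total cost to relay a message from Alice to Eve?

Candidate routes:
Alice→Frank→Eve: 20 + 22 = 42
The minimum is 42.

42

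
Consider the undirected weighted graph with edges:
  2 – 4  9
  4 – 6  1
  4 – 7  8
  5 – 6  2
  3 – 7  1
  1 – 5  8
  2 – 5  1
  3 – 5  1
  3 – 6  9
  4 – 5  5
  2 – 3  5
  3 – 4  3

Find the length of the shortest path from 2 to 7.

3

Some routes from 2 to 7:
2 → 5 → 3 → 7: 1 + 1 + 1 = 3
2 → 5 → 6 → 4 → 3 → 7: 1 + 2 + 1 + 3 + 1 = 8
2 → 3 → 7: 5 + 1 = 6
Shortest: 3.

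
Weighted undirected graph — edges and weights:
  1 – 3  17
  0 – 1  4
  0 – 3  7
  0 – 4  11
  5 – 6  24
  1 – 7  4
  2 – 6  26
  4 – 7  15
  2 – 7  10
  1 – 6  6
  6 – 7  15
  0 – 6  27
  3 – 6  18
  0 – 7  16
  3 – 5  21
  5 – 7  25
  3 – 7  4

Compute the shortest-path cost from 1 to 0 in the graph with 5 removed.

4

A few of the 1→0 routes:
1 → 7 → 3 → 0: 4 + 4 + 7 = 15
1 → 7 → 0: 4 + 16 = 20
1 → 0: 4
The minimum is 4.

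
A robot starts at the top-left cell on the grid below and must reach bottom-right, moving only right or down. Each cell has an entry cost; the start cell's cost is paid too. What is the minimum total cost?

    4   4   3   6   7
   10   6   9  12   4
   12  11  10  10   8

Cheapest: (0,0) -> (0,1) -> (0,2) -> (0,3) -> (0,4) -> (1,4) -> (2,4)
  4 + 4 + 3 + 6 + 7 + 4 + 8 = 36

36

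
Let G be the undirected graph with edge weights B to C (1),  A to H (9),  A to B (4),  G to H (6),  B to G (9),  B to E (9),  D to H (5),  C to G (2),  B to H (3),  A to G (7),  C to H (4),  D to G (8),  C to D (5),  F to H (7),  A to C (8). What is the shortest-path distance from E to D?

A few of the E→D routes:
E-B-H-C-D: 9 + 3 + 4 + 5 = 21
E-B-C-H-D: 9 + 1 + 4 + 5 = 19
E-B-H-D: 9 + 3 + 5 = 17
E-B-C-G-H-D: 9 + 1 + 2 + 6 + 5 = 23
E-B-C-D: 9 + 1 + 5 = 15
E-B-C-G-D: 9 + 1 + 2 + 8 = 20
Shortest: 15.

15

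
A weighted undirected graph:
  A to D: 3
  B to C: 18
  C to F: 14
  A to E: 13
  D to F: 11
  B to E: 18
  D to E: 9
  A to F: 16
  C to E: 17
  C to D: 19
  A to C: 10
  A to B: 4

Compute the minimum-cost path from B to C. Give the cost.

14

A few of the B→C routes:
B-A-D-C: 4 + 3 + 19 = 26
B-C: 18
B-A-C: 4 + 10 = 14
Shortest: 14.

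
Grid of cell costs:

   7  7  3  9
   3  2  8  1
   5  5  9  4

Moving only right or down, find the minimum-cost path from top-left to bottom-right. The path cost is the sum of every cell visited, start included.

Path r0c0 r1c0 r1c1 r1c2 r1c3 r2c3: 7 + 3 + 2 + 8 + 1 + 4 = 25.

25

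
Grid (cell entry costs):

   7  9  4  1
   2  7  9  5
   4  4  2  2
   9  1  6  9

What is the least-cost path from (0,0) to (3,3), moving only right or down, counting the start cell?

30

Path (0,0) (1,0) (2,0) (2,1) (2,2) (2,3) (3,3): 7 + 2 + 4 + 4 + 2 + 2 + 9 = 30.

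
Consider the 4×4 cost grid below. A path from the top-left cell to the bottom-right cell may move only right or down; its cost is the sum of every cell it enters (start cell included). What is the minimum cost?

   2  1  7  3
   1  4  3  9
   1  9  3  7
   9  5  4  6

Take (0,0) (0,1) (1,1) (1,2) (2,2) (3,2) (3,3) for a total of 2 + 1 + 4 + 3 + 3 + 4 + 6 = 23.

23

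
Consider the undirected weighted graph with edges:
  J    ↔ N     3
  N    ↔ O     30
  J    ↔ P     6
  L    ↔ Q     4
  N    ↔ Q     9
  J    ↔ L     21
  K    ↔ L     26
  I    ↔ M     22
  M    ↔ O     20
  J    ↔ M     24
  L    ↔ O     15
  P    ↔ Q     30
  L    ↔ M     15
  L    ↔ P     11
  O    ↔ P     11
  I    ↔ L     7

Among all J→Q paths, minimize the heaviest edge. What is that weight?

9

Checking several routes:
J → L → Q: max(21, 4) = 21
J → P → O → M → L → Q: max(6, 11, 20, 15, 4) = 20
J → P → L → Q: max(6, 11, 4) = 11
J → P → O → L → Q: max(6, 11, 15, 4) = 15
J → N → Q: max(3, 9) = 9
Best route has worst link 9.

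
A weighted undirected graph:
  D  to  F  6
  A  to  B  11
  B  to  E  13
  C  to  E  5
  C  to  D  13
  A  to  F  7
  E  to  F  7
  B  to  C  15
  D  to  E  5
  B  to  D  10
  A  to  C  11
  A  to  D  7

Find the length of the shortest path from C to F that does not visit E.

18

Some routes from C to F avoiding E:
C - D - F: 13 + 6 = 19
C - A - F: 11 + 7 = 18
C - A - D - F: 11 + 7 + 6 = 24
Best route has total 18.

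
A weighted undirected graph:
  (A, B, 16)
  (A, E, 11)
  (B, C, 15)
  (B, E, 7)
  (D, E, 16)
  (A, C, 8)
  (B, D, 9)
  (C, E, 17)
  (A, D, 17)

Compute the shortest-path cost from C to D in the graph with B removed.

25

A few of the C→D routes:
C→A→E→D: 8 + 11 + 16 = 35
C→A→D: 8 + 17 = 25
C→E→D: 17 + 16 = 33
Best route has total 25.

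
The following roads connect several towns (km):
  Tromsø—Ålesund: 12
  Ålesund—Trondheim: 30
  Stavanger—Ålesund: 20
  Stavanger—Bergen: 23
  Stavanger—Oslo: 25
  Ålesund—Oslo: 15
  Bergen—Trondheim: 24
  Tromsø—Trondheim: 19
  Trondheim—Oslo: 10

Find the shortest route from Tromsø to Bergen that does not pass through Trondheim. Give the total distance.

55

Candidate routes:
Tromsø -> Ålesund -> Stavanger -> Bergen: 12 + 20 + 23 = 55
Tromsø -> Ålesund -> Oslo -> Stavanger -> Bergen: 12 + 15 + 25 + 23 = 75
The minimum is 55 km.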